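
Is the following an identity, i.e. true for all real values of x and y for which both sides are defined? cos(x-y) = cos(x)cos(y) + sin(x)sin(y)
Yes, this is an identity.

Claim: cos(x-y) = cos(x)cos(y) + sin(x)sin(y).
Reasoning: Replace y by -y in cos(x+y) = cos(x)cos(y) - sin(x)sin(y) and use cos(-y) = cos(y), sin(-y) = -sin(y): cos(x-y) = cos(x)cos(y) + sin(x)sin(y).
So the two sides agree for all real values of x and y for which both sides are defined.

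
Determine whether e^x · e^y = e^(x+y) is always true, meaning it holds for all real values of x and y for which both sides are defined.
Yes, this is an identity.

Claim: e^x · e^y = e^(x+y).
Reasoning: This is the law of exponents for a common base: multiplying powers adds exponents. E.g. from the series, (Σ x^j/j!)(Σ y^k/k!) = Σ_m (Σ_{j+k=m} x^j y^k/(j!k!)) = Σ_m (x+y)^m/m! by the binomial theorem.
So the two sides agree for all real values of x and y for which both sides are defined.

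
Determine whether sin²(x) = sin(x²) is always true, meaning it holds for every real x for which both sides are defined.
Claim: sin²(x) = sin(x²).
Test a specific point where both sides are defined: x = 3π/4.
LHS = sin²(x) ≈ 0.5000
RHS = sin(x²) ≈ -0.6680
Since 0.5000 ≠ -0.6680, the equation fails at this point, so it cannot hold for every real x for which both sides are defined.
sin²(x) means (sin x)², squaring the output; sin(x²) squares the input. These are different functions.

Conclusion: No, this is NOT an identity.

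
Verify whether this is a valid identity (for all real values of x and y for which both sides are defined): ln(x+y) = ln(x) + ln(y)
No, this is NOT an identity.

Claim: ln(x+y) = ln(x) + ln(y).
Test a specific point where both sides are defined: x = 5, y = 4.
LHS = ln(x+y) ≈ 2.1972
RHS = ln(x) + ln(y) ≈ 2.9957
Since 2.1972 ≠ 2.9957, the equation fails at this point, so it cannot hold for all real values of x and y for which both sides are defined.
ln(x) + ln(y) = ln(xy), not ln(x+y).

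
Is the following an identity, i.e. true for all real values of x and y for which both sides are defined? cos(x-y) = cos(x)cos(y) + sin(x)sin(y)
Claim: cos(x-y) = cos(x)cos(y) + sin(x)sin(y).
Reasoning: Replace y by -y in cos(x+y) = cos(x)cos(y) - sin(x)sin(y) and use cos(-y) = cos(y), sin(-y) = -sin(y): cos(x-y) = cos(x)cos(y) + sin(x)sin(y).
So the two sides agree for all real values of x and y for which both sides are defined.

Conclusion: Yes, this is an identity.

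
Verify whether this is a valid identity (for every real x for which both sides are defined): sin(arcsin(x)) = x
Claim: sin(arcsin(x)) = x.
Reasoning: For -1 ≤ x ≤ 1 (where arcsin is defined), arcsin(x) is by definition an angle whose sine equals x. Taking the sine of that angle returns x. (Note the other order, arcsin(sin x) = x, is NOT an identity.)
So the two sides agree for every real x for which both sides are defined.

Conclusion: Yes, this is an identity.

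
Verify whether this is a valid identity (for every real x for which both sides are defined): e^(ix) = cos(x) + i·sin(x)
Claim: e^(ix) = cos(x) + i·sin(x).
Reasoning: Euler's formula. Expand e^(ix) = Σ (ix)^k / k!. Since i² = -1, the even-k terms are Σ (-1)^m x^(2m)/(2m)! = cos(x) and the odd-k terms are i · Σ (-1)^m x^(2m+1)/(2m+1)! = i·sin(x).
So the two sides agree for every real x for which both sides are defined.

Conclusion: Yes, this is an identity.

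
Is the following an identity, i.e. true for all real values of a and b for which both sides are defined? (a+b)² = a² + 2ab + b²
Claim: (a+b)² = a² + 2ab + b².
Reasoning: Expand: (a+b)² = (a+b)(a+b) = a·a + a·b + b·a + b·b = a² + 2ab + b².
So the two sides agree for all real values of a and b for which both sides are defined.

Conclusion: Yes, this is an identity.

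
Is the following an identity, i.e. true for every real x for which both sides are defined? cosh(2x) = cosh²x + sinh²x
Claim: cosh(2x) = cosh²x + sinh²x.
Reasoning: cosh²x = (e^(2x) + 2 + e^(-2x))/4 and sinh²x = (e^(2x) - 2 + e^(-2x))/4. Adding gives (2e^(2x) + 2e^(-2x))/4 = (e^(2x) + e^(-2x))/2 = cosh(2x).
So the two sides agree for every real x for which both sides are defined.

Conclusion: Yes, this is an identity.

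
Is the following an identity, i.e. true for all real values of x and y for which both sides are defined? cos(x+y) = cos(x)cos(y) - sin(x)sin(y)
Yes, this is an identity.

Claim: cos(x+y) = cos(x)cos(y) - sin(x)sin(y).
Reasoning: By Euler's formula e^(i(x+y)) = e^(ix)·e^(iy) = (cos x + i·sin x)(cos y + i·sin y). The real part of the left side is cos(x+y); the real part of the product is cos(x)cos(y) - sin(x)sin(y) (since i·i = -1).
So the two sides agree for all real values of x and y for which both sides are defined.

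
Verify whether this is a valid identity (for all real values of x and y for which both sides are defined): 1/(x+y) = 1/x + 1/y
Claim: 1/(x+y) = 1/x + 1/y.
Test a specific point where both sides are defined: x = 1/2, y = 5.
LHS = 1/(x+y) ≈ 0.1818
RHS = 1/x + 1/y ≈ 2.2000
Since 0.1818 ≠ 2.2000, the equation fails at this point, so it cannot hold for all real values of x and y for which both sides are defined.
1/x + 1/y = (x+y)/(xy), which is not 1/(x+y).

Conclusion: No, this is NOT an identity.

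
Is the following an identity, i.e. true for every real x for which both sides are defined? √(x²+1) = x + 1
Claim: √(x²+1) = x + 1.
Test a specific point where both sides are defined: x = -1.
LHS = √(x²+1) ≈ 1.4142
RHS = x + 1 ≈ 0.0000
Since 1.4142 ≠ 0.0000, the equation fails at this point, so it cannot hold for every real x for which both sides are defined.
(x+1)² = x² + 2x + 1 ≠ x² + 1 unless x = 0.

Conclusion: No, this is NOT an identity.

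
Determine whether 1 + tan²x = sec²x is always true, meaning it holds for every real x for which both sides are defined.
Claim: 1 + tan²x = sec²x.
Reasoning: Start from sin²x + cos²x = 1 and divide every term by cos²x (allowed wherever tan x and sec x are defined): tan²x + 1 = 1/cos²x = sec²x.
So the two sides agree for every real x for which both sides are defined.

Conclusion: Yes, this is an identity.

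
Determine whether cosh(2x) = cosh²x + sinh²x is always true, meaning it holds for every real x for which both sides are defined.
Yes, this is an identity.

Claim: cosh(2x) = cosh²x + sinh²x.
Reasoning: cosh²x = (e^(2x) + 2 + e^(-2x))/4 and sinh²x = (e^(2x) - 2 + e^(-2x))/4. Adding gives (2e^(2x) + 2e^(-2x))/4 = (e^(2x) + e^(-2x))/2 = cosh(2x).
So the two sides agree for every real x for which both sides are defined.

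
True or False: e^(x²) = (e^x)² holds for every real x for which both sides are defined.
False.

Claim: e^(x²) = (e^x)².
Test a specific point where both sides are defined: x = -3.
LHS = e^(x²) ≈ 8103.0839
RHS = (e^x)² ≈ 0.0025
Since 8103.0839 ≠ 0.0025, the equation fails at this point, so it cannot hold for every real x for which both sides are defined.
(e^x)² = e^(2x), and 2x ≠ x² in general.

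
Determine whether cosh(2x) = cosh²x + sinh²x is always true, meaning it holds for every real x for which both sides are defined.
Claim: cosh(2x) = cosh²x + sinh²x.
Reasoning: cosh²x = (e^(2x) + 2 + e^(-2x))/4 and sinh²x = (e^(2x) - 2 + e^(-2x))/4. Adding gives (2e^(2x) + 2e^(-2x))/4 = (e^(2x) + e^(-2x))/2 = cosh(2x).
So the two sides agree for every real x for which both sides are defined.

Conclusion: Yes, this is an identity.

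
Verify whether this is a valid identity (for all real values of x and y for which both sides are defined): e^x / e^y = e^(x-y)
Claim: e^x / e^y = e^(x-y).
Reasoning: 1/e^y = e^(-y), so e^x / e^y = e^x · e^(-y) = e^(x + (-y)) = e^(x-y) by the product rule for exponents.
So the two sides agree for all real values of x and y for which both sides are defined.

Conclusion: Yes, this is an identity.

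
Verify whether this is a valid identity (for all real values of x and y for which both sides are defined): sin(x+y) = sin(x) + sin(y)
No, this is NOT an identity.

Claim: sin(x+y) = sin(x) + sin(y).
Test a specific point where both sides are defined: x = -π/3, y = -π/2.
LHS = sin(x+y) ≈ -0.5000
RHS = sin(x) + sin(y) ≈ -1.8660
Since -0.5000 ≠ -1.8660, the equation fails at this point, so it cannot hold for all real values of x and y for which both sides are defined.
The correct expansion is sin(x+y) = sin(x)cos(y) + cos(x)sin(y); sine is not additive.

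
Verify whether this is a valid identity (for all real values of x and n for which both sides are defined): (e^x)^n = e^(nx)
Claim: (e^x)^n = e^(nx).
Reasoning: e^x is a positive real number, and for a positive base B and real exponent n, B^n = e^(n·ln B). With B = e^x, ln B = x, so (e^x)^n = e^(n·x).
So the two sides agree for all real values of x and n for which both sides are defined.

Conclusion: Yes, this is an identity.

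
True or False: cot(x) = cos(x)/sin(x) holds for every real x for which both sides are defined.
True.

Claim: cot(x) = cos(x)/sin(x).
Reasoning: cot(x) is defined as 1/tan(x) = 1/(sin(x)/cos(x)) = cos(x)/sin(x), wherever sin(x) ≠ 0.
So the two sides agree for every real x for which both sides are defined.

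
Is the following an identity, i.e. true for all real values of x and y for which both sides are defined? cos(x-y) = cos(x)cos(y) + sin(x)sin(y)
Yes, this is an identity.

Claim: cos(x-y) = cos(x)cos(y) + sin(x)sin(y).
Reasoning: Replace y by -y in cos(x+y) = cos(x)cos(y) - sin(x)sin(y) and use cos(-y) = cos(y), sin(-y) = -sin(y): cos(x-y) = cos(x)cos(y) + sin(x)sin(y).
So the two sides agree for all real values of x and y for which both sides are defined.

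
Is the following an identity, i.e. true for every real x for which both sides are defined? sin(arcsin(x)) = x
Yes, this is an identity.

Claim: sin(arcsin(x)) = x.
Reasoning: For -1 ≤ x ≤ 1 (where arcsin is defined), arcsin(x) is by definition an angle whose sine equals x. Taking the sine of that angle returns x. (Note the other order, arcsin(sin x) = x, is NOT an identity.)
So the two sides agree for every real x for which both sides are defined.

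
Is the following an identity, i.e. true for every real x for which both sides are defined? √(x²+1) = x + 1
Claim: √(x²+1) = x + 1.
Test a specific point where both sides are defined: x = 3.
LHS = √(x²+1) ≈ 3.1623
RHS = x + 1 ≈ 4.0000
Since 3.1623 ≠ 4.0000, the equation fails at this point, so it cannot hold for every real x for which both sides are defined.
(x+1)² = x² + 2x + 1 ≠ x² + 1 unless x = 0.

Conclusion: No, this is NOT an identity.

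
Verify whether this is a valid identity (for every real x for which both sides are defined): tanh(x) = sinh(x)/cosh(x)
Yes, this is an identity.

Claim: tanh(x) = sinh(x)/cosh(x).
Reasoning: tanh(x) is defined as sinh(x)/cosh(x) = (e^x - e^-x)/(e^x + e^-x); cosh(x) ≥ 1 is never zero, so this holds for every real x.
So the two sides agree for every real x for which both sides are defined.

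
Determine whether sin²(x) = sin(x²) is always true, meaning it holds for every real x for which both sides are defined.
Claim: sin²(x) = sin(x²).
Test a specific point where both sides are defined: x = π/6.
LHS = sin²(x) ≈ 0.2500
RHS = sin(x²) ≈ 0.2707
Since 0.2500 ≠ 0.2707, the equation fails at this point, so it cannot hold for every real x for which both sides are defined.
sin²(x) means (sin x)², squaring the output; sin(x²) squares the input. These are different functions.

Conclusion: No, this is NOT an identity.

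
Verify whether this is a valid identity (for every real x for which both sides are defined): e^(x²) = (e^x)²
No, this is NOT an identity.

Claim: e^(x²) = (e^x)².
Test a specific point where both sides are defined: x = -3.
LHS = e^(x²) ≈ 8103.0839
RHS = (e^x)² ≈ 0.0025
Since 8103.0839 ≠ 0.0025, the equation fails at this point, so it cannot hold for every real x for which both sides are defined.
(e^x)² = e^(2x), and 2x ≠ x² in general.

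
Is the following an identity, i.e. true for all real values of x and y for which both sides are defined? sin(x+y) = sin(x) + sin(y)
No, this is NOT an identity.

Claim: sin(x+y) = sin(x) + sin(y).
Test a specific point where both sides are defined: x = -π/6, y = 2π/3.
LHS = sin(x+y) ≈ 1.0000
RHS = sin(x) + sin(y) ≈ 0.3660
Since 1.0000 ≠ 0.3660, the equation fails at this point, so it cannot hold for all real values of x and y for which both sides are defined.
The correct expansion is sin(x+y) = sin(x)cos(y) + cos(x)sin(y); sine is not additive.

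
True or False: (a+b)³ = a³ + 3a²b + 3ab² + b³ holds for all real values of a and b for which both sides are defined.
True.

Claim: (a+b)³ = a³ + 3a²b + 3ab² + b³.
Reasoning: (a+b)³ = (a+b)(a+b)² = (a+b)(a² + 2ab + b²) = a³ + 2a²b + ab² + a²b + 2ab² + b³ = a³ + 3a²b + 3ab² + b³.
So the two sides agree for all real values of a and b for which both sides are defined.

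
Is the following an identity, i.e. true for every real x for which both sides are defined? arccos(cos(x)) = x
No, this is NOT an identity.

Claim: arccos(cos(x)) = x.
Test a specific point where both sides are defined: x = -π/2.
LHS = arccos(cos(x)) ≈ 1.5708
RHS = x ≈ -1.5708
Since 1.5708 ≠ -1.5708, the equation fails at this point, so it cannot hold for every real x for which both sides are defined.
arccos only returns values in [0, π], so arccos(cos(x)) = x holds only for x in that interval, not for all real x.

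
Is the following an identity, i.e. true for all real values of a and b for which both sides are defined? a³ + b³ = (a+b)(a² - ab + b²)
Claim: a³ + b³ = (a+b)(a² - ab + b²).
Reasoning: Expand the right side: (a+b)(a² - ab + b²) = a³ - a²b + ab² + a²b - ab² + b³ = a³ + b³ (the middle terms cancel in pairs).
So the two sides agree for all real values of a and b for which both sides are defined.

Conclusion: Yes, this is an identity.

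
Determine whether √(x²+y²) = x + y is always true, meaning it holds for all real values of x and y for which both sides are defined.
Claim: √(x²+y²) = x + y.
Test a specific point where both sides are defined: x = -3, y = 5.
LHS = √(x²+y²) ≈ 5.8310
RHS = x + y ≈ 2.0000
Since 5.8310 ≠ 2.0000, the equation fails at this point, so it cannot hold for all real values of x and y for which both sides are defined.
(x+y)² = x² + 2xy + y², not x² + y², so the square root does not split this way.

Conclusion: No, this is NOT an identity.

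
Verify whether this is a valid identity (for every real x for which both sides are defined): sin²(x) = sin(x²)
Claim: sin²(x) = sin(x²).
Test a specific point where both sides are defined: x = π/2.
LHS = sin²(x) ≈ 1.0000
RHS = sin(x²) ≈ 0.6243
Since 1.0000 ≠ 0.6243, the equation fails at this point, so it cannot hold for every real x for which both sides are defined.
sin²(x) means (sin x)², squaring the output; sin(x²) squares the input. These are different functions.

Conclusion: No, this is NOT an identity.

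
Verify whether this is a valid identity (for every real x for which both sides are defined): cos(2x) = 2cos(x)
Claim: cos(2x) = 2cos(x).
Test a specific point where both sides are defined: x = π/3.
LHS = cos(2x) ≈ -0.5000
RHS = 2cos(x) ≈ 1.0000
Since -0.5000 ≠ 1.0000, the equation fails at this point, so it cannot hold for every real x for which both sides are defined.
The correct double-angle formula is cos(2x) = cos²x - sin²x.

Conclusion: No, this is NOT an identity.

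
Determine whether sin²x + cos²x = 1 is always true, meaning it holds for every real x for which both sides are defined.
Yes, this is an identity.

Claim: sin²x + cos²x = 1.
Reasoning: The point (cos x, sin x) lies on the unit circle X² + Y² = 1, so cos²x + sin²x = 1 for every real x.
So the two sides agree for every real x for which both sides are defined.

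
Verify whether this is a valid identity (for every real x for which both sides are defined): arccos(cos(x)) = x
No, this is NOT an identity.

Claim: arccos(cos(x)) = x.
Test a specific point where both sides are defined: x = -π/3.
LHS = arccos(cos(x)) ≈ 1.0472
RHS = x ≈ -1.0472
Since 1.0472 ≠ -1.0472, the equation fails at this point, so it cannot hold for every real x for which both sides are defined.
arccos only returns values in [0, π], so arccos(cos(x)) = x holds only for x in that interval, not for all real x.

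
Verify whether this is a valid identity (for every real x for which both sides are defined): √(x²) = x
No, this is NOT an identity.

Claim: √(x²) = x.
Test a specific point where both sides are defined: x = -1.
LHS = √(x²) ≈ 1.0000
RHS = x ≈ -1.0000
Since 1.0000 ≠ -1.0000, the equation fails at this point, so it cannot hold for every real x for which both sides are defined.
√(x²) = |x|, which differs from x whenever x < 0 (both sides are defined for every real x).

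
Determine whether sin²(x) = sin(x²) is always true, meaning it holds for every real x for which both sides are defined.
Claim: sin²(x) = sin(x²).
Test a specific point where both sides are defined: x = π.
LHS = sin²(x) ≈ 0.0000
RHS = sin(x²) ≈ -0.4303
Since 0.0000 ≠ -0.4303, the equation fails at this point, so it cannot hold for every real x for which both sides are defined.
sin²(x) means (sin x)², squaring the output; sin(x²) squares the input. These are different functions.

Conclusion: No, this is NOT an identity.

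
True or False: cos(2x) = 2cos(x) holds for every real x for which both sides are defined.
Claim: cos(2x) = 2cos(x).
Test a specific point where both sides are defined: x = π/3.
LHS = cos(2x) ≈ -0.5000
RHS = 2cos(x) ≈ 1.0000
Since -0.5000 ≠ 1.0000, the equation fails at this point, so it cannot hold for every real x for which both sides are defined.
The correct double-angle formula is cos(2x) = cos²x - sin²x.

Conclusion: False.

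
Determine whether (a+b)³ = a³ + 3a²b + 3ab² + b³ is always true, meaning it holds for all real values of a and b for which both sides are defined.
Claim: (a+b)³ = a³ + 3a²b + 3ab² + b³.
Reasoning: (a+b)³ = (a+b)(a+b)² = (a+b)(a² + 2ab + b²) = a³ + 2a²b + ab² + a²b + 2ab² + b³ = a³ + 3a²b + 3ab² + b³.
So the two sides agree for all real values of a and b for which both sides are defined.

Conclusion: Yes, this is an identity.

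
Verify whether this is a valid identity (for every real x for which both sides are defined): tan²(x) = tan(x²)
Claim: tan²(x) = tan(x²).
Test a specific point where both sides are defined: x = π/4.
LHS = tan²(x) ≈ 1.0000
RHS = tan(x²) ≈ 0.7092
Since 1.0000 ≠ 0.7092, the equation fails at this point, so it cannot hold for every real x for which both sides are defined.
tan²(x) means (tan x)², squaring the output; tan(x²) squares the input. These are different functions.

Conclusion: No, this is NOT an identity.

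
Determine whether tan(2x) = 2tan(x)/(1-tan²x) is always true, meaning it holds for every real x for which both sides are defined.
Yes, this is an identity.

Claim: tan(2x) = 2tan(x)/(1-tan²x).
Reasoning: tan(2x) = sin(2x)/cos(2x) = 2sin(x)cos(x) / (cos²x - sin²x). Divide numerator and denominator by cos²x: 2tan(x) / (1 - tan²x).
So the two sides agree for every real x for which both sides are defined.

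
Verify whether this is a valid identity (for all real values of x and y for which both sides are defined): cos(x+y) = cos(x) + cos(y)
Claim: cos(x+y) = cos(x) + cos(y).
Test a specific point where both sides are defined: x = π/3, y = 2π/3.
LHS = cos(x+y) ≈ -1.0000
RHS = cos(x) + cos(y) ≈ 0.0000
Since -1.0000 ≠ 0.0000, the equation fails at this point, so it cannot hold for all real values of x and y for which both sides are defined.
The correct expansion is cos(x+y) = cos(x)cos(y) - sin(x)sin(y); cosine is not additive.

Conclusion: No, this is NOT an identity.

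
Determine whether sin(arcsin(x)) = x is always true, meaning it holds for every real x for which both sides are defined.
Claim: sin(arcsin(x)) = x.
Reasoning: For -1 ≤ x ≤ 1 (where arcsin is defined), arcsin(x) is by definition an angle whose sine equals x. Taking the sine of that angle returns x. (Note the other order, arcsin(sin x) = x, is NOT an identity.)
So the two sides agree for every real x for which both sides are defined.

Conclusion: Yes, this is an identity.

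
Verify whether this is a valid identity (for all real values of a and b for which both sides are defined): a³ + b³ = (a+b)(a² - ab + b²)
Claim: a³ + b³ = (a+b)(a² - ab + b²).
Reasoning: Expand the right side: (a+b)(a² - ab + b²) = a³ - a²b + ab² + a²b - ab² + b³ = a³ + b³ (the middle terms cancel in pairs).
So the two sides agree for all real values of a and b for which both sides are defined.

Conclusion: Yes, this is an identity.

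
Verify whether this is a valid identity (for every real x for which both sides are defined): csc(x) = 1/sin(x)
Claim: csc(x) = 1/sin(x).
Reasoning: csc(x) is by definition the reciprocal of sin(x), wherever sin(x) ≠ 0.
So the two sides agree for every real x for which both sides are defined.

Conclusion: Yes, this is an identity.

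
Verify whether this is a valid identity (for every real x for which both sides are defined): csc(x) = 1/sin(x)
Claim: csc(x) = 1/sin(x).
Reasoning: csc(x) is by definition the reciprocal of sin(x), wherever sin(x) ≠ 0.
So the two sides agree for every real x for which both sides are defined.

Conclusion: Yes, this is an identity.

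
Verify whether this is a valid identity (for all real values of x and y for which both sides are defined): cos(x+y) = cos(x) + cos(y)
Claim: cos(x+y) = cos(x) + cos(y).
Test a specific point where both sides are defined: x = 2π/3, y = 2π/3.
LHS = cos(x+y) ≈ -0.5000
RHS = cos(x) + cos(y) ≈ -1.0000
Since -0.5000 ≠ -1.0000, the equation fails at this point, so it cannot hold for all real values of x and y for which both sides are defined.
The correct expansion is cos(x+y) = cos(x)cos(y) - sin(x)sin(y); cosine is not additive.

Conclusion: No, this is NOT an identity.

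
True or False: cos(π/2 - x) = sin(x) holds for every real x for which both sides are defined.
True.

Claim: cos(π/2 - x) = sin(x).
Reasoning: Use cos(u - v) = cos(u)cos(v) + sin(u)sin(v) with u = π/2, v = x: cos(π/2)cos(x) + sin(π/2)sin(x) = 0·cos(x) + 1·sin(x) = sin(x).
So the two sides agree for every real x for which both sides are defined.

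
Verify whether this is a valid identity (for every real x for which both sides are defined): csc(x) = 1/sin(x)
Yes, this is an identity.

Claim: csc(x) = 1/sin(x).
Reasoning: csc(x) is by definition the reciprocal of sin(x), wherever sin(x) ≠ 0.
So the two sides agree for every real x for which both sides are defined.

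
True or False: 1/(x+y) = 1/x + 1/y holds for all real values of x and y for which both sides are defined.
False.

Claim: 1/(x+y) = 1/x + 1/y.
Test a specific point where both sides are defined: x = -2, y = 1/2.
LHS = 1/(x+y) ≈ -0.6667
RHS = 1/x + 1/y ≈ 1.5000
Since -0.6667 ≠ 1.5000, the equation fails at this point, so it cannot hold for all real values of x and y for which both sides are defined.
1/x + 1/y = (x+y)/(xy), which is not 1/(x+y).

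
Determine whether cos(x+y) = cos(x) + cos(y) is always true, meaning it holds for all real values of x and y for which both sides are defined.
No, this is NOT an identity.

Claim: cos(x+y) = cos(x) + cos(y).
Test a specific point where both sides are defined: x = -π/2, y = π.
LHS = cos(x+y) ≈ 0.0000
RHS = cos(x) + cos(y) ≈ -1.0000
Since 0.0000 ≠ -1.0000, the equation fails at this point, so it cannot hold for all real values of x and y for which both sides are defined.
The correct expansion is cos(x+y) = cos(x)cos(y) - sin(x)sin(y); cosine is not additive.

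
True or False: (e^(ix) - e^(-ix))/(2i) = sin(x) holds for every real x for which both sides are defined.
Claim: (e^(ix) - e^(-ix))/(2i) = sin(x).
Reasoning: By Euler's formula e^(ix) = cos(x) + i·sin(x) and e^(-ix) = cos(x) - i·sin(x). Subtracting cancels the cosine terms: e^(ix) - e^(-ix) = 2i·sin(x); divide by 2i.
So the two sides agree for every real x for which both sides are defined.

Conclusion: True.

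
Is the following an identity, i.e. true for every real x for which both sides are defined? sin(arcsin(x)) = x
Yes, this is an identity.

Claim: sin(arcsin(x)) = x.
Reasoning: For -1 ≤ x ≤ 1 (where arcsin is defined), arcsin(x) is by definition an angle whose sine equals x. Taking the sine of that angle returns x. (Note the other order, arcsin(sin x) = x, is NOT an identity.)
So the two sides agree for every real x for which both sides are defined.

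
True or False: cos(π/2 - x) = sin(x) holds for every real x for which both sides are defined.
True.

Claim: cos(π/2 - x) = sin(x).
Reasoning: Use cos(u - v) = cos(u)cos(v) + sin(u)sin(v) with u = π/2, v = x: cos(π/2)cos(x) + sin(π/2)sin(x) = 0·cos(x) + 1·sin(x) = sin(x).
So the two sides agree for every real x for which both sides are defined.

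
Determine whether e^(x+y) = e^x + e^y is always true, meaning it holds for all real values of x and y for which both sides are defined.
Claim: e^(x+y) = e^x + e^y.
Test a specific point where both sides are defined: x = 1, y = -3.
LHS = e^(x+y) ≈ 0.1353
RHS = e^x + e^y ≈ 2.7681
Since 0.1353 ≠ 2.7681, the equation fails at this point, so it cannot hold for all real values of x and y for which both sides are defined.
The correct rule is e^(x+y) = e^x · e^y (a product, not a sum).

Conclusion: No, this is NOT an identity.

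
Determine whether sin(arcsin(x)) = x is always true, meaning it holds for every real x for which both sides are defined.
Yes, this is an identity.

Claim: sin(arcsin(x)) = x.
Reasoning: For -1 ≤ x ≤ 1 (where arcsin is defined), arcsin(x) is by definition an angle whose sine equals x. Taking the sine of that angle returns x. (Note the other order, arcsin(sin x) = x, is NOT an identity.)
So the two sides agree for every real x for which both sides are defined.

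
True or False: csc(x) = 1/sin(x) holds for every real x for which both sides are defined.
True.

Claim: csc(x) = 1/sin(x).
Reasoning: csc(x) is by definition the reciprocal of sin(x), wherever sin(x) ≠ 0.
So the two sides agree for every real x for which both sides are defined.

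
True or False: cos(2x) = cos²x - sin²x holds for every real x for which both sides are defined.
Claim: cos(2x) = cos²x - sin²x.
Reasoning: Put y = x in the addition formula cos(x+y) = cos(x)cos(y) - sin(x)sin(y): cos(2x) = cos²x - sin²x.
So the two sides agree for every real x for which both sides are defined.

Conclusion: True.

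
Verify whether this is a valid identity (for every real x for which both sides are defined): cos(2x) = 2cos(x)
Claim: cos(2x) = 2cos(x).
Test a specific point where both sides are defined: x = π/6.
LHS = cos(2x) ≈ 0.5000
RHS = 2cos(x) ≈ 1.7321
Since 0.5000 ≠ 1.7321, the equation fails at this point, so it cannot hold for every real x for which both sides are defined.
The correct double-angle formula is cos(2x) = cos²x - sin²x.

Conclusion: No, this is NOT an identity.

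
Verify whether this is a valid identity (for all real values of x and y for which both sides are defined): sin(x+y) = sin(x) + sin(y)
Claim: sin(x+y) = sin(x) + sin(y).
Test a specific point where both sides are defined: x = π/6, y = -π/4.
LHS = sin(x+y) ≈ -0.2588
RHS = sin(x) + sin(y) ≈ -0.2071
Since -0.2588 ≠ -0.2071, the equation fails at this point, so it cannot hold for all real values of x and y for which both sides are defined.
The correct expansion is sin(x+y) = sin(x)cos(y) + cos(x)sin(y); sine is not additive.

Conclusion: No, this is NOT an identity.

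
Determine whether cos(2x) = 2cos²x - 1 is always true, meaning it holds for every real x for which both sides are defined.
Yes, this is an identity.

Claim: cos(2x) = 2cos²x - 1.
Reasoning: cos(2x) = cos²x - sin²x. Replace sin²x by 1 - cos²x: cos²x - (1 - cos²x) = 2cos²x - 1.
So the two sides agree for every real x for which both sides are defined.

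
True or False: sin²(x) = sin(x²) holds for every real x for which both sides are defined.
False.

Claim: sin²(x) = sin(x²).
Test a specific point where both sides are defined: x = π/2.
LHS = sin²(x) ≈ 1.0000
RHS = sin(x²) ≈ 0.6243
Since 1.0000 ≠ 0.6243, the equation fails at this point, so it cannot hold for every real x for which both sides are defined.
sin²(x) means (sin x)², squaring the output; sin(x²) squares the input. These are different functions.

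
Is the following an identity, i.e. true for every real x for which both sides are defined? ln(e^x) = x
Yes, this is an identity.

Claim: ln(e^x) = x.
Reasoning: ln is the inverse of the exponential: ln(e^x) asks for the exponent p with e^p = e^x, and since e^p is one-to-one that exponent is p = x.
So the two sides agree for every real x for which both sides are defined.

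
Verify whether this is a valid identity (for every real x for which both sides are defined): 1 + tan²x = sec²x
Yes, this is an identity.

Claim: 1 + tan²x = sec²x.
Reasoning: Start from sin²x + cos²x = 1 and divide every term by cos²x (allowed wherever tan x and sec x are defined): tan²x + 1 = 1/cos²x = sec²x.
So the two sides agree for every real x for which both sides are defined.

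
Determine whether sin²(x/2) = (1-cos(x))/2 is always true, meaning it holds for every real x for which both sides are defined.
Claim: sin²(x/2) = (1-cos(x))/2.
Reasoning: Use cos(2θ) = 1 - 2sin²θ with θ = x/2: cos(x) = 1 - 2sin²(x/2). Solving for sin²(x/2) gives (1 - cos(x))/2.
So the two sides agree for every real x for which both sides are defined.

Conclusion: Yes, this is an identity.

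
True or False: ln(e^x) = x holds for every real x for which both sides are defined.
Claim: ln(e^x) = x.
Reasoning: ln is the inverse of the exponential: ln(e^x) asks for the exponent p with e^p = e^x, and since e^p is one-to-one that exponent is p = x.
So the two sides agree for every real x for which both sides are defined.

Conclusion: True.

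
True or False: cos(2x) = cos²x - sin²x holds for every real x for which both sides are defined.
Claim: cos(2x) = cos²x - sin²x.
Reasoning: Put y = x in the addition formula cos(x+y) = cos(x)cos(y) - sin(x)sin(y): cos(2x) = cos²x - sin²x.
So the two sides agree for every real x for which both sides are defined.

Conclusion: True.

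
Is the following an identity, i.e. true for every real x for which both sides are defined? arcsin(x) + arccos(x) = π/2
Yes, this is an identity.

Claim: arcsin(x) + arccos(x) = π/2.
Reasoning: Both sides are defined for -1 ≤ x ≤ 1. Let θ = arcsin(x), so sin θ = x and θ ∈ [-π/2, π/2]. Then cos(π/2 - θ) = sin θ = x and π/2 - θ ∈ [0, π], which is exactly the range of arccos, so arccos(x) = π/2 - θ. Adding: arcsin(x) + arccos(x) = θ + (π/2 - θ) = π/2.
So the two sides agree for every real x for which both sides are defined.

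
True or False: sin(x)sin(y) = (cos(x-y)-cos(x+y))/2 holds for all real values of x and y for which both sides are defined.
Claim: sin(x)sin(y) = (cos(x-y)-cos(x+y))/2.
Reasoning: cos(x-y) = cos(x)cos(y) + sin(x)sin(y) and cos(x+y) = cos(x)cos(y) - sin(x)sin(y). Subtracting, cos(x-y) - cos(x+y) = 2sin(x)sin(y); divide by 2.
So the two sides agree for all real values of x and y for which both sides are defined.

Conclusion: True.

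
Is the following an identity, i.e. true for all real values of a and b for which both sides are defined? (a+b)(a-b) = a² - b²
Yes, this is an identity.

Claim: (a+b)(a-b) = a² - b².
Reasoning: Expand: (a+b)(a-b) = a² - ab + ba - b² = a² - b² (the cross terms cancel).
So the two sides agree for all real values of a and b for which both sides are defined.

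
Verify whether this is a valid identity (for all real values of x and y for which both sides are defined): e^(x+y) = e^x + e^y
Claim: e^(x+y) = e^x + e^y.
Test a specific point where both sides are defined: x = -1, y = -1.
LHS = e^(x+y) ≈ 0.1353
RHS = e^x + e^y ≈ 0.7358
Since 0.1353 ≠ 0.7358, the equation fails at this point, so it cannot hold for all real values of x and y for which both sides are defined.
The correct rule is e^(x+y) = e^x · e^y (a product, not a sum).

Conclusion: No, this is NOT an identity.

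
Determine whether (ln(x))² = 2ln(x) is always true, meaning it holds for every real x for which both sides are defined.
Claim: (ln(x))² = 2ln(x).
Test a specific point where both sides are defined: x = 5.
LHS = (ln(x))² ≈ 2.5903
RHS = 2ln(x) ≈ 3.2189
Since 2.5903 ≠ 3.2189, the equation fails at this point, so it cannot hold for every real x for which both sides are defined.
2ln(x) equals ln(x²), which is not the same as (ln x)².

Conclusion: No, this is NOT an identity.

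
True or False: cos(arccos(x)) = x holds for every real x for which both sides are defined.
True.

Claim: cos(arccos(x)) = x.
Reasoning: For -1 ≤ x ≤ 1 (where arccos is defined), arccos(x) is by definition an angle whose cosine equals x. Taking the cosine of that angle returns x. (Note the other order, arccos(cos x) = x, is NOT an identity.)
So the two sides agree for every real x for which both sides are defined.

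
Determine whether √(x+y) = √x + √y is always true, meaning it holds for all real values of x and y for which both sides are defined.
Claim: √(x+y) = √x + √y.
Test a specific point where both sides are defined: x = 5, y = 5.
LHS = √(x+y) ≈ 3.1623
RHS = √x + √y ≈ 4.4721
Since 3.1623 ≠ 4.4721, the equation fails at this point, so it cannot hold for all real values of x and y for which both sides are defined.
Squaring the right side gives x + 2√(xy) + y, not x + y.

Conclusion: No, this is NOT an identity.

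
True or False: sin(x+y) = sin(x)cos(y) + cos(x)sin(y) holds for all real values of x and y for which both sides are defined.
Claim: sin(x+y) = sin(x)cos(y) + cos(x)sin(y).
Reasoning: By Euler's formula e^(i(x+y)) = e^(ix)·e^(iy) = (cos x + i·sin x)(cos y + i·sin y). The imaginary part of the left side is sin(x+y); the imaginary part of the product is sin(x)cos(y) + cos(x)sin(y).
So the two sides agree for all real values of x and y for which both sides are defined.

Conclusion: True.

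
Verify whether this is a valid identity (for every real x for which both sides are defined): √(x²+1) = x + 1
Claim: √(x²+1) = x + 1.
Test a specific point where both sides are defined: x = -1.
LHS = √(x²+1) ≈ 1.4142
RHS = x + 1 ≈ 0.0000
Since 1.4142 ≠ 0.0000, the equation fails at this point, so it cannot hold for every real x for which both sides are defined.
(x+1)² = x² + 2x + 1 ≠ x² + 1 unless x = 0.

Conclusion: No, this is NOT an identity.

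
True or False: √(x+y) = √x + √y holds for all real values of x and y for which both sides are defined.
Claim: √(x+y) = √x + √y.
Test a specific point where both sides are defined: x = 5, y = 2.
LHS = √(x+y) ≈ 2.6458
RHS = √x + √y ≈ 3.6503
Since 2.6458 ≠ 3.6503, the equation fails at this point, so it cannot hold for all real values of x and y for which both sides are defined.
Squaring the right side gives x + 2√(xy) + y, not x + y.

Conclusion: False.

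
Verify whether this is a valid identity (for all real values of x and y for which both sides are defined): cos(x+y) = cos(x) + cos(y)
No, this is NOT an identity.

Claim: cos(x+y) = cos(x) + cos(y).
Test a specific point where both sides are defined: x = π, y = -π/4.
LHS = cos(x+y) ≈ -0.7071
RHS = cos(x) + cos(y) ≈ -0.2929
Since -0.7071 ≠ -0.2929, the equation fails at this point, so it cannot hold for all real values of x and y for which both sides are defined.
The correct expansion is cos(x+y) = cos(x)cos(y) - sin(x)sin(y); cosine is not additive.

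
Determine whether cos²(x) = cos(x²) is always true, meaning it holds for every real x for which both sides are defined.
No, this is NOT an identity.

Claim: cos²(x) = cos(x²).
Test a specific point where both sides are defined: x = -π/4.
LHS = cos²(x) ≈ 0.5000
RHS = cos(x²) ≈ 0.8157
Since 0.5000 ≠ 0.8157, the equation fails at this point, so it cannot hold for every real x for which both sides are defined.
cos²(x) means (cos x)², squaring the output; cos(x²) squares the input. These are different functions.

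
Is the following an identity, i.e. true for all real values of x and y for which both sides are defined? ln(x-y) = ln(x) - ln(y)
Claim: ln(x-y) = ln(x) - ln(y).
Test a specific point where both sides are defined: x = 4, y = 1.
LHS = ln(x-y) ≈ 1.0986
RHS = ln(x) - ln(y) ≈ 1.3863
Since 1.0986 ≠ 1.3863, the equation fails at this point, so it cannot hold for all real values of x and y for which both sides are defined.
ln(x) - ln(y) = ln(x/y), not ln(x-y).

Conclusion: No, this is NOT an identity.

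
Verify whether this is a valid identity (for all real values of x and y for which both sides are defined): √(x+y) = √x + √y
No, this is NOT an identity.

Claim: √(x+y) = √x + √y.
Test a specific point where both sides are defined: x = 1/2, y = 5.
LHS = √(x+y) ≈ 2.3452
RHS = √x + √y ≈ 2.9432
Since 2.3452 ≠ 2.9432, the equation fails at this point, so it cannot hold for all real values of x and y for which both sides are defined.
Squaring the right side gives x + 2√(xy) + y, not x + y.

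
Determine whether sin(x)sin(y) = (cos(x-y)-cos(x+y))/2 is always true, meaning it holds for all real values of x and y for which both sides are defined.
Yes, this is an identity.

Claim: sin(x)sin(y) = (cos(x-y)-cos(x+y))/2.
Reasoning: cos(x-y) = cos(x)cos(y) + sin(x)sin(y) and cos(x+y) = cos(x)cos(y) - sin(x)sin(y). Subtracting, cos(x-y) - cos(x+y) = 2sin(x)sin(y); divide by 2.
So the two sides agree for all real values of x and y for which both sides are defined.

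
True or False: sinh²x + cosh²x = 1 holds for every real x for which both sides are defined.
Claim: sinh²x + cosh²x = 1.
Test a specific point where both sides are defined: x = -3.
LHS = sinh²x + cosh²x ≈ 201.7156
RHS = 1 ≈ 1.0000
Since 201.7156 ≠ 1.0000, the equation fails at this point, so it cannot hold for every real x for which both sides are defined.
The correct hyperbolic identity is cosh²x - sinh²x = 1 (a difference); the sum sinh²x + cosh²x equals cosh(2x).

Conclusion: False.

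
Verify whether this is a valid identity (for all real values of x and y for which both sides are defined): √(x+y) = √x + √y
No, this is NOT an identity.

Claim: √(x+y) = √x + √y.
Test a specific point where both sides are defined: x = 1/2, y = 3/2.
LHS = √(x+y) ≈ 1.4142
RHS = √x + √y ≈ 1.9319
Since 1.4142 ≠ 1.9319, the equation fails at this point, so it cannot hold for all real values of x and y for which both sides are defined.
Squaring the right side gives x + 2√(xy) + y, not x + y.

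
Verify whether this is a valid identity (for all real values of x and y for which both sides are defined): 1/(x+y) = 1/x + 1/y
Claim: 1/(x+y) = 1/x + 1/y.
Test a specific point where both sides are defined: x = 3, y = 3.
LHS = 1/(x+y) ≈ 0.1667
RHS = 1/x + 1/y ≈ 0.6667
Since 0.1667 ≠ 0.6667, the equation fails at this point, so it cannot hold for all real values of x and y for which both sides are defined.
1/x + 1/y = (x+y)/(xy), which is not 1/(x+y).

Conclusion: No, this is NOT an identity.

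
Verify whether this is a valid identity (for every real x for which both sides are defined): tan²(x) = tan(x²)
No, this is NOT an identity.

Claim: tan²(x) = tan(x²).
Test a specific point where both sides are defined: x = -π/6.
LHS = tan²(x) ≈ 0.3333
RHS = tan(x²) ≈ 0.2812
Since 0.3333 ≠ 0.2812, the equation fails at this point, so it cannot hold for every real x for which both sides are defined.
tan²(x) means (tan x)², squaring the output; tan(x²) squares the input. These are different functions.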